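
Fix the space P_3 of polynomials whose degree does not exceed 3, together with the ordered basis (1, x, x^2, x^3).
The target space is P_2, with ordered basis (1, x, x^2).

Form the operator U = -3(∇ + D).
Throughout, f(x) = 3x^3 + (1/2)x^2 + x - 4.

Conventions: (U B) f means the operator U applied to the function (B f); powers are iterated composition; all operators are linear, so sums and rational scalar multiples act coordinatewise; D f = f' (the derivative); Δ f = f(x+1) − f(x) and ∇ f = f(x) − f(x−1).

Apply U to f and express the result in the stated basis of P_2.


∇ f = 9x^2 - 8x + 7/2
D f = 9x^2 + x + 1
(∇ + D) f = 18x^2 - 7x + 9/2
(-3(∇ + D)) f = -54x^2 + 21x - 27/2

the image equals g(x) = -54x^2 + 21x - 27/2


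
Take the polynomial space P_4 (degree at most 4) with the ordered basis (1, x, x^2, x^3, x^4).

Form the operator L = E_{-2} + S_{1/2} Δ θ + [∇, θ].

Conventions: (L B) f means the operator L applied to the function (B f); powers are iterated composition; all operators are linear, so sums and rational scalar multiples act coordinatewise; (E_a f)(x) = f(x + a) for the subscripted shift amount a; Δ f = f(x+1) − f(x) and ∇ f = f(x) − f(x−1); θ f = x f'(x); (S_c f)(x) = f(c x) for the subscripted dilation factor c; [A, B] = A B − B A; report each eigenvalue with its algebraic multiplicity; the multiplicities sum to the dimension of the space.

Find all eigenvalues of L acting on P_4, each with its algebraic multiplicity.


λ = 1 (multiplicity 5)

image of 1: 1
image of x: x
image of x^2: x^2 + 4
image of x^3: x^3 - (3/4)x^2 + (21/2)x - 2
image of x^4: x^4 - 2x^3 + 18x^2 - 12x + 16
the matrix is upper triangular; its diagonal is (1, 1, 1, 1, 1)
for a triangular matrix the eigenvalues are the diagonal entries, with algebraic multiplicity their repetition count


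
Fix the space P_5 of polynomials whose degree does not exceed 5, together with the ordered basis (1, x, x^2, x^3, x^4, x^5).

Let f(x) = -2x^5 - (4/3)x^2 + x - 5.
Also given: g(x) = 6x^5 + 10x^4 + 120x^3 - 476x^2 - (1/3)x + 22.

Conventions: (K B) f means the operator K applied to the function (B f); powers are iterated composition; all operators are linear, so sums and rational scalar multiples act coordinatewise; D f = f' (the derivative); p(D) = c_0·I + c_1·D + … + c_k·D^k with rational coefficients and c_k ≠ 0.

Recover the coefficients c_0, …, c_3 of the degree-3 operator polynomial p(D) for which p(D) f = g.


c_0 = -3, c_1 = -1, c_2 = -3, c_3 = 4

D^0 f = -2x^5 - (4/3)x^2 + x - 5
D^1 f = -10x^4 - (8/3)x + 1
D^2 f = -40x^3 - 8/3
D^3 f = -120x^2
matching coefficients of g against c_0 f + c_1 Df + … from the top degree down determines the c_i
solution: c_0 = -3, c_1 = -1, c_2 = -3, c_3 = 4


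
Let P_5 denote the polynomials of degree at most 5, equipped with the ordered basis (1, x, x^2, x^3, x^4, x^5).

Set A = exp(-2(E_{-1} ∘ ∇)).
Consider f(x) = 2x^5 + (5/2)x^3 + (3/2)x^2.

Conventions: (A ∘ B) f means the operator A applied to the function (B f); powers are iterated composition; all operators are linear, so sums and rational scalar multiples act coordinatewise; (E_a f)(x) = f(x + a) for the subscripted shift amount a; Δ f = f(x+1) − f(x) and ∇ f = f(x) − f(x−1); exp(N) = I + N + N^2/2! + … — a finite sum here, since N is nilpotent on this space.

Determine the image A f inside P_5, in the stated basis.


order-1 term: -20x^4 + 120x^3 - 295x^2 + 339x - 150
order-2 term: 80x^3 - 720x^2 + 2230x - 2364
order-3 term: -160x^2 + 1440x - 3300
order-4 term: 160x - 960
order-5 term: -64
the series for exp(-2(E_{-1} ∘ ∇)) f terminates at order 5
exp(-2(E_{-1} ∘ ∇)) f = 2x^5 - 20x^4 + (405/2)x^3 - (2347/2)x^2 + 4169x - 6838

the image equals g(x) = 2x^5 - 20x^4 + (405/2)x^3 - (2347/2)x^2 + 4169x - 6838


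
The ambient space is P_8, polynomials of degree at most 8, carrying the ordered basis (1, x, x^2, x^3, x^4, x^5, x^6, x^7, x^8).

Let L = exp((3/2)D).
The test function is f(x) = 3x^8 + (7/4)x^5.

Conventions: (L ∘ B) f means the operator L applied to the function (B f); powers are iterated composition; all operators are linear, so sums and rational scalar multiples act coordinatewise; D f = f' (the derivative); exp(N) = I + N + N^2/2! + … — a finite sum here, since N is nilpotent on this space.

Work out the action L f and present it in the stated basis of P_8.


g(x) = 3x^8 + 36x^7 + 189x^6 + (2275/4)x^5 + (4305/4)x^4 + (10521/8)x^3 + (8127/8)x^2 + (29079/64)x + 23085/256

order-1 term: 36x^7 + (105/8)x^4
order-2 term: 189x^6 + (315/8)x^3
order-3 term: 567x^5 + (945/16)x^2
order-4 term: (8505/8)x^4 + (2835/64)x
order-5 term: (5103/4)x^3 + 1701/128
order-6 term: (15309/16)x^2
order-7 term: (6561/16)x
order-8 term: 19683/256
the series for exp((3/2)D) f terminates at order 8
exp((3/2)D) f = 3x^8 + 36x^7 + 189x^6 + (2275/4)x^5 + (4305/4)x^4 + (10521/8)x^3 + (8127/8)x^2 + (29079/64)x + 23085/256


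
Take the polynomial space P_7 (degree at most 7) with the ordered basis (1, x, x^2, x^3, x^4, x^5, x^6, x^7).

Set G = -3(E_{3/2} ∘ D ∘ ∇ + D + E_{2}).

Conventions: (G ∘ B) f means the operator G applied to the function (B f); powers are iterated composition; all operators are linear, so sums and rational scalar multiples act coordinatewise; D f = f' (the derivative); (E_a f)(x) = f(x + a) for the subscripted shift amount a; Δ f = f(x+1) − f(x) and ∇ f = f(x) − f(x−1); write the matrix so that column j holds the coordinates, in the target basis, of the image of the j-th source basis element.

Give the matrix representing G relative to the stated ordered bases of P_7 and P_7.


image of 1: -3
image of x: -3x - 9
image of x^2: -3x^2 - 18x - 18
image of x^3: -3x^3 - 27x^2 - 54x - 42
image of x^4: -3x^4 - 36x^3 - 108x^2 - 168x - 87
image of x^5: -3x^5 - 45x^4 - 180x^3 - 420x^2 - 435x - 171
image of x^6: -3x^6 - 54x^5 - 270x^4 - 840x^3 - 1305x^2 - 1026x - 2625/8
image of x^7: -3x^7 - 63x^6 - 378x^5 - 1470x^4 - 3045x^3 - 3591x^2 - (18375/8)x - 4983/8
each image's coordinates form column j of the matrix

the matrix is [[-3, -9, -18, -42, -87, -171, -2625/8, -4983/8]; [0, -3, -18, -54, -168, -435, -1026, -18375/8]; [0, 0, -3, -27, -108, -420, -1305, -3591]; [0, 0, 0, -3, -36, -180, -840, -3045]; [0, 0, 0, 0, -3, -45, -270, -1470]; [0, 0, 0, 0, 0, -3, -54, -378]; [0, 0, 0, 0, 0, 0, -3, -63]; [0, 0, 0, 0, 0, 0, 0, -3]] (rows listed top to bottom)


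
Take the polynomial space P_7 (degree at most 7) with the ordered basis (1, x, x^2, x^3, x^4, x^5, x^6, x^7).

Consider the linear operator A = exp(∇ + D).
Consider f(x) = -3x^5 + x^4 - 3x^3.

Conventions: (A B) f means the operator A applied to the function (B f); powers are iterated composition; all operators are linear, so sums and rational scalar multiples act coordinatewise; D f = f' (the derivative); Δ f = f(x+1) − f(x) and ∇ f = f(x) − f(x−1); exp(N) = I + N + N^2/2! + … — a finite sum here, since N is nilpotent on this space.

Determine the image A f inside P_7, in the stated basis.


order-1 term: -30x^4 + 38x^3 - 54x^2 + 28x - 7
order-2 term: -120x^3 + 204x^2 - 225x + 89
order-3 term: -240x^2 + 392x - 258
order-4 term: -240x + 256
order-5 term: -96
the series for exp(∇ + D) f terminates at order 5
exp(∇ + D) f = -3x^5 - 29x^4 - 85x^3 - 90x^2 - 45x - 16

the result is g(x) = -3x^5 - 29x^4 - 85x^3 - 90x^2 - 45x - 16


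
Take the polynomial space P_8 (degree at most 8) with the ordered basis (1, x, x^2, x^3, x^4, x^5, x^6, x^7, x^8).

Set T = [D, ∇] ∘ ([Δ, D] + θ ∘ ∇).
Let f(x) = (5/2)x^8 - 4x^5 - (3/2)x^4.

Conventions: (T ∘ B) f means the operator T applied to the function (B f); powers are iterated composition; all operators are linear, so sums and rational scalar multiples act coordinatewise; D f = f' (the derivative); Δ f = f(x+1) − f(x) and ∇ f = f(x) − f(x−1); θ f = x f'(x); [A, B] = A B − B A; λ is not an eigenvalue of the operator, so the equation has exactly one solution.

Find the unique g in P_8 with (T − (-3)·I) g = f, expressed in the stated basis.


the result is g(x) = (5/6)x^8 - (4/3)x^5 - (1/2)x^4

write g with unknown coordinates in the stated basis and equate coefficients in (T − (-3)·I) g = f
solving from the highest basis element down gives g = (5/6)x^8 - (4/3)x^5 - (1/2)x^4
check: T g = 0
so T g − (-3)·g = (5/2)x^8 - 4x^5 - (3/2)x^4 = f ✓


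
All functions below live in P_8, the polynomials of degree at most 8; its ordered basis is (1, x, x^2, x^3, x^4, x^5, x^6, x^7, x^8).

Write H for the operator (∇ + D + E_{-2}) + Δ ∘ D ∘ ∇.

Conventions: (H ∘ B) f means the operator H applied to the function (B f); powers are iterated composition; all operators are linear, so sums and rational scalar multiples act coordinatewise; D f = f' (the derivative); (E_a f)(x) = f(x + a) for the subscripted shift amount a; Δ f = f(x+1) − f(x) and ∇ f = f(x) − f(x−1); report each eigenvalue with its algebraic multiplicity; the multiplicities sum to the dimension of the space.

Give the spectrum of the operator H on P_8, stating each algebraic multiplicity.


image of 1: 1
image of x: x
image of x^2: x^2 + 3
image of x^3: x^3 + 9x - 1
image of x^4: x^4 + 18x^2 - 4x + 15
image of x^5: x^5 + 30x^3 - 10x^2 + 75x - 21
image of x^6: x^6 + 45x^4 - 20x^3 + 225x^2 - 126x + 63
image of x^7: x^7 + 63x^5 - 35x^4 + 525x^3 - 441x^2 + 441x - 113
image of x^8: x^8 + 84x^6 - 56x^5 + 1050x^4 - 1176x^3 + 1764x^2 - 904x + 255
the matrix is upper triangular; its diagonal is (1, 1, 1, 1, 1, 1, 1, 1, 1)
for a triangular matrix the eigenvalues are the diagonal entries, with algebraic multiplicity their repetition count

λ = 1 (multiplicity 9)


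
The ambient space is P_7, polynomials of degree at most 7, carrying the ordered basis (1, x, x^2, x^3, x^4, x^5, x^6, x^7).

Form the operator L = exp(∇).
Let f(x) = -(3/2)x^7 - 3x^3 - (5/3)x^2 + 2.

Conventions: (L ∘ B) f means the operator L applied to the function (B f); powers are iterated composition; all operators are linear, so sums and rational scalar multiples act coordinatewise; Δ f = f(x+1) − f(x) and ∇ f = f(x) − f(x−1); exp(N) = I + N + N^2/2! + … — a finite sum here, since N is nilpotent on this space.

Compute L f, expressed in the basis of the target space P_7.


the image equals g(x) = -(3/2)x^7 - (21/2)x^6 + (105/2)x^4 - (111/2)x^3 - (221/3)x^2 + (547/6)x - 17/2

order-1 term: -(21/2)x^6 + (63/2)x^5 - (105/2)x^4 + (105/2)x^3 - (81/2)x^2 + (97/6)x - 17/6
order-2 term: -(63/2)x^5 + (315/2)x^4 - (735/2)x^3 + (945/2)x^2 - (669/2)x + 611/6
order-3 term: -(105/2)x^4 + 315x^3 - (1575/2)x^2 + 945x - 909/2
order-4 term: -(105/2)x^3 + 315x^2 - (1365/2)x + 525
order-5 term: -(63/2)x^2 + (315/2)x - 210
order-6 term: -(21/2)x + 63/2
order-7 term: -3/2
the series for exp(∇) f terminates at order 7
exp(∇) f = -(3/2)x^7 - (21/2)x^6 + (105/2)x^4 - (111/2)x^3 - (221/3)x^2 + (547/6)x - 17/2


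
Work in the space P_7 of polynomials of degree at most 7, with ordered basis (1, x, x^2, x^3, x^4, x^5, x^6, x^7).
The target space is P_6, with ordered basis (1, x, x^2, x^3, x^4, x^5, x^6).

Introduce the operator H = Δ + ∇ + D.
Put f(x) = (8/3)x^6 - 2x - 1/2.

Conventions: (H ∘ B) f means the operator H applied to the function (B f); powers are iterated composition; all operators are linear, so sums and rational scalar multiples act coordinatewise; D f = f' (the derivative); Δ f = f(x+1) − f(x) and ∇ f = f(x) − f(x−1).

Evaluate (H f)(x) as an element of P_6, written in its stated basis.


the image equals g(x) = 48x^5 + (320/3)x^3 + 32x - 6

Δ f = 16x^5 + 40x^4 + (160/3)x^3 + 40x^2 + 16x + 2/3
∇ f = 16x^5 - 40x^4 + (160/3)x^3 - 40x^2 + 16x - 14/3
D f = 16x^5 - 2
(Δ + ∇ + D) f = 48x^5 + (320/3)x^3 + 32x - 6


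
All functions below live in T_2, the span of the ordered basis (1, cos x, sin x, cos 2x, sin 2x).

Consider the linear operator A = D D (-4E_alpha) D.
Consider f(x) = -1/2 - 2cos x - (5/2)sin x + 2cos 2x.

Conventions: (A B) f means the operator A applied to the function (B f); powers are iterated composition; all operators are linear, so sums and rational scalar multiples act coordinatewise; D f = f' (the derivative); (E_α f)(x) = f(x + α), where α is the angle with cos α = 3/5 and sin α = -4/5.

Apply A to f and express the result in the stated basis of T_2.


D f = -(5/2)cos x + 2sin x - 4sin 2x
E_alpha D f = -(31/10)cos x - (4/5)sin x + (96/25)cos 2x + (28/25)sin 2x
(-4E_alpha) D f = (62/5)cos x + (16/5)sin x - (384/25)cos 2x - (112/25)sin 2x
D (-4E_alpha) D f = (16/5)cos x - (62/5)sin x - (224/25)cos 2x + (768/25)sin 2x
D D (-4E_alpha) D f = -(62/5)cos x - (16/5)sin x + (1536/25)cos 2x + (448/25)sin 2x

g(x) = -(62/5)cos x - (16/5)sin x + (1536/25)cos 2x + (448/25)sin 2x


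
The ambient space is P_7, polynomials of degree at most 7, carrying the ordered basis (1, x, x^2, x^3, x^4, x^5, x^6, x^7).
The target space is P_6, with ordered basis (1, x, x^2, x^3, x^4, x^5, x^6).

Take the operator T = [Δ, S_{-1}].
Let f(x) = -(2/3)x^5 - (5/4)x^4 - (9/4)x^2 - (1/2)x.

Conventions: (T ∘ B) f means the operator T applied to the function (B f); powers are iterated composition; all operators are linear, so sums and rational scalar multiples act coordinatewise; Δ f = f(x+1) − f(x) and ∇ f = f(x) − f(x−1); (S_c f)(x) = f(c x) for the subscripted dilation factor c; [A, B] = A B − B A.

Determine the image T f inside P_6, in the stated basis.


S_{-1} f = (2/3)x^5 - (5/4)x^4 - (9/4)x^2 + (1/2)x
Δ S_{-1} f = (10/3)x^4 + (5/3)x^3 - (5/6)x^2 - (37/6)x - 7/3
Δ f = -(10/3)x^4 - (35/3)x^3 - (85/6)x^2 - (77/6)x - 14/3
S_{-1} Δ f = -(10/3)x^4 + (35/3)x^3 - (85/6)x^2 + (77/6)x - 14/3
[Δ, S_{-1}] f = (20/3)x^4 - 10x^3 + (40/3)x^2 - 19x + 7/3

g(x) = (20/3)x^4 - 10x^3 + (40/3)x^2 - 19x + 7/3


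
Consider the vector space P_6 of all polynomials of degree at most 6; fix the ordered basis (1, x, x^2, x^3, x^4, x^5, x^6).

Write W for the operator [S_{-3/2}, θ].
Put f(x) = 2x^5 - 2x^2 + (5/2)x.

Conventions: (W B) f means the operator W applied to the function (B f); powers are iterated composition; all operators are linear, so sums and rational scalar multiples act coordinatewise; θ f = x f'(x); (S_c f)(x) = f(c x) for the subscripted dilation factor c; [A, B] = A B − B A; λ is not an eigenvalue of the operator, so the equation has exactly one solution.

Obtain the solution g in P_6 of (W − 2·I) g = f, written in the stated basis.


the image equals g(x) = -x^5 + x^2 - (5/4)x

write g with unknown coordinates in the stated basis and equate coefficients in (W − 2·I) g = f
solving from the highest basis element down gives g = -x^5 + x^2 - (5/4)x
check: W g = 0
so W g − 2·g = 2x^5 - 2x^2 + (5/2)x = f ✓


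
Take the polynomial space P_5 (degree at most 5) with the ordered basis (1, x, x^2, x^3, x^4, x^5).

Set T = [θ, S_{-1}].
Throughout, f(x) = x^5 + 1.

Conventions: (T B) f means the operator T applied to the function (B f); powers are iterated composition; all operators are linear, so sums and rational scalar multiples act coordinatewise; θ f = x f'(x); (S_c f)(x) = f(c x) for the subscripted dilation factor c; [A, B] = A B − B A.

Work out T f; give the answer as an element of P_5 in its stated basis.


g(x) = 0

S_{-1} f = -x^5 + 1
θ S_{-1} f = -5x^5
θ f = 5x^5
S_{-1} θ f = -5x^5
[θ, S_{-1}] f = 0


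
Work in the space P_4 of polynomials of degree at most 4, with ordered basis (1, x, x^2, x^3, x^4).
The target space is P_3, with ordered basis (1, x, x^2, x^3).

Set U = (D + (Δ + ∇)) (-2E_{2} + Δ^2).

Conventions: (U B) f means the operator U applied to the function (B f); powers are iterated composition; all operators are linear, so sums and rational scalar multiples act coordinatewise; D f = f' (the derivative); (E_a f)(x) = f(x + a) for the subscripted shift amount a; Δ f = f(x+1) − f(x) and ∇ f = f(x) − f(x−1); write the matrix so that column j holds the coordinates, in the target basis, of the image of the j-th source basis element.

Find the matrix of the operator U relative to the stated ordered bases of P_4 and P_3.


the matrix is [[0, -6, -24, -58, -152]; [0, 0, -12, -72, -232]; [0, 0, 0, -18, -144]; [0, 0, 0, 0, -24]] (rows listed top to bottom)

image of 1: 0
image of x: -6
image of x^2: -12x - 24
image of x^3: -18x^2 - 72x - 58
image of x^4: -24x^3 - 144x^2 - 232x - 152
each image's coordinates form column j of the matrix


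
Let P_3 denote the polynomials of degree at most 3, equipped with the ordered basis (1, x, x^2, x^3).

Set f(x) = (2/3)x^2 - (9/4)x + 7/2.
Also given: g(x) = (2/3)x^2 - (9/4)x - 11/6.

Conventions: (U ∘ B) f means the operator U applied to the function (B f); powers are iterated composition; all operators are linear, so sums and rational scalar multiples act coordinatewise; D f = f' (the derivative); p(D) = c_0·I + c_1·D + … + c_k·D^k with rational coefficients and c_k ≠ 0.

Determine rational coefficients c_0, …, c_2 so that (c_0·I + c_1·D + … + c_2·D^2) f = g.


c_0 = 1, c_1 = 0, c_2 = -4

D^0 f = (2/3)x^2 - (9/4)x + 7/2
D^1 f = (4/3)x - 9/4
D^2 f = 4/3
matching coefficients of g against c_0 f + c_1 Df + … from the top degree down determines the c_i
solution: c_0 = 1, c_1 = 0, c_2 = -4


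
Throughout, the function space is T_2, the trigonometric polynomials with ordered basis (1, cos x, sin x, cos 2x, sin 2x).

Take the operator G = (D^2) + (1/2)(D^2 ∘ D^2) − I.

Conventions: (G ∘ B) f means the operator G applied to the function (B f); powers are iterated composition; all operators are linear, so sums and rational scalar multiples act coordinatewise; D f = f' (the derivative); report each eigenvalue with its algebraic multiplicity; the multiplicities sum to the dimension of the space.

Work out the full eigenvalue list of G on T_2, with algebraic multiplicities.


λ = -3/2 (multiplicity 2), λ = -1 (multiplicity 1), λ = 3 (multiplicity 2)

image of 1: -1
image of cos x: -(3/2)cos x
image of sin x: -(3/2)sin x
image of cos 2x: 3cos 2x
image of sin 2x: 3sin 2x
the matrix is diagonal; its diagonal is (-1, -3/2, -3/2, 3, 3)
for a triangular matrix the eigenvalues are the diagonal entries, with algebraic multiplicity their repetition count


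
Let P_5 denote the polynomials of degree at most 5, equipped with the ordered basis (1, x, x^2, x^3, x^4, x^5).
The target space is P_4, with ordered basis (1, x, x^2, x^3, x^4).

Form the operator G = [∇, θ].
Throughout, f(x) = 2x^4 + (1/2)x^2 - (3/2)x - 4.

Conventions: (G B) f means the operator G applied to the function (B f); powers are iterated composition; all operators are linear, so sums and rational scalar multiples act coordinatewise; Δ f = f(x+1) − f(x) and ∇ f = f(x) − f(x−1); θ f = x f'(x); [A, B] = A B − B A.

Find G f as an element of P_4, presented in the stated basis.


θ f = 8x^4 + x^2 - (3/2)x
∇ θ f = 32x^3 - 48x^2 + 34x - 21/2
∇ f = 8x^3 - 12x^2 + 9x - 4
θ ∇ f = 24x^3 - 24x^2 + 9x
[∇, θ] f = 8x^3 - 24x^2 + 25x - 21/2

the result is g(x) = 8x^3 - 24x^2 + 25x - 21/2


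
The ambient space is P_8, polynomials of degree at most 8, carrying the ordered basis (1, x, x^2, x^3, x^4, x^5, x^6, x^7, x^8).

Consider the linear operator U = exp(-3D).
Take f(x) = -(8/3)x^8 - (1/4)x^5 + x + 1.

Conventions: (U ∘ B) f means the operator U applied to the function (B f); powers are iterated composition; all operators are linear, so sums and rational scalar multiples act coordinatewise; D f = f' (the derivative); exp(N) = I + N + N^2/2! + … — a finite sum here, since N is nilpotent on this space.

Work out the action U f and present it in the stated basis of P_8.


the image equals g(x) = -(8/3)x^8 + 64x^7 - 672x^6 + (16127/4)x^5 - (60465/4)x^4 + (72531/2)x^3 - (108729/2)x^2 + (186223/4)x - 69749/4

order-1 term: 64x^7 + (15/4)x^4 - 3
order-2 term: -672x^6 - (45/2)x^3
order-3 term: 4032x^5 + (135/2)x^2
order-4 term: -15120x^4 - (405/4)x
order-5 term: 36288x^3 + 243/4
order-6 term: -54432x^2
order-7 term: 46656x
order-8 term: -17496
the series for exp(-3D) f terminates at order 8
exp(-3D) f = -(8/3)x^8 + 64x^7 - 672x^6 + (16127/4)x^5 - (60465/4)x^4 + (72531/2)x^3 - (108729/2)x^2 + (186223/4)x - 69749/4


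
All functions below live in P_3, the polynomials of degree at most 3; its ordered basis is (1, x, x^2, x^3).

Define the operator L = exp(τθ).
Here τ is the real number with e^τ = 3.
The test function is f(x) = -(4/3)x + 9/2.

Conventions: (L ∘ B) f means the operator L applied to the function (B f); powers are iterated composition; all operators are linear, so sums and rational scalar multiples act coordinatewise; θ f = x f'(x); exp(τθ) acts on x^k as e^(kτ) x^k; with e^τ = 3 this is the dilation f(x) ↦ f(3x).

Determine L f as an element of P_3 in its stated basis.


g(x) = -4x + 9/2

exp(τθ) x^k = e^(kτ) x^k; with e^τ = 3 this sends x^k to 3^k x^k
x ↦ 3 x
applying this coordinatewise to f: exp(τθ) f = -4x + 9/2


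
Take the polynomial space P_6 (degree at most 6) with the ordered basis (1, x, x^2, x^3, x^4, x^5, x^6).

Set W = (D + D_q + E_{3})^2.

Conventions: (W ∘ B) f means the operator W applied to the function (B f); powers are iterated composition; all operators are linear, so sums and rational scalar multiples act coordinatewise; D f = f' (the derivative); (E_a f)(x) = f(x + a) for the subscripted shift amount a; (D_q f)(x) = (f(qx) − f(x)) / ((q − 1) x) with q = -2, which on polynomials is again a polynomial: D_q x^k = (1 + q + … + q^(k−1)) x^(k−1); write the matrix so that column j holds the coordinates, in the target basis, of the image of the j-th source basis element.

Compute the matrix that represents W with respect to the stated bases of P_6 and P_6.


the matrix is [[1, 10, 53, 324, 1485, 9882, 45927]; [0, 1, 14, 159, 891, 8478, 41796]; [0, 0, 1, 30, 273, 3564, 18630]; [0, 0, 0, 1, 22, 521, 2835]; [0, 0, 0, 0, 1, 62, 363]; [0, 0, 0, 0, 0, 1, 6]; [0, 0, 0, 0, 0, 0, 1]] (rows listed top to bottom)

image of 1: 1
image of x: x + 10
image of x^2: x^2 + 14x + 53
image of x^3: x^3 + 30x^2 + 159x + 324
image of x^4: x^4 + 22x^3 + 273x^2 + 891x + 1485
image of x^5: x^5 + 62x^4 + 521x^3 + 3564x^2 + 8478x + 9882
image of x^6: x^6 + 6x^5 + 363x^4 + 2835x^3 + 18630x^2 + 41796x + 45927
each image's coordinates form column j of the matrix


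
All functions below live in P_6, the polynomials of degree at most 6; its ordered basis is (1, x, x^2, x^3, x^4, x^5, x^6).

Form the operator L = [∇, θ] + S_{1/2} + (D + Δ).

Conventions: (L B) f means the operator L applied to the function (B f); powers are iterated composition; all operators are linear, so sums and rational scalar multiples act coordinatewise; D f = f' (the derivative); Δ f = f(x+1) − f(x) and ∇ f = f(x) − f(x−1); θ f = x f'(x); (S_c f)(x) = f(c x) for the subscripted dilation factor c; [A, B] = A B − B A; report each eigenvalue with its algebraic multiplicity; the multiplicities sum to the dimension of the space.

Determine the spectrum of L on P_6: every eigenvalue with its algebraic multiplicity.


image of 1: 1
image of x: (1/2)x + 3
image of x^2: (1/4)x^2 + 6x - 1
image of x^3: (1/8)x^3 + 9x^2 - 3x + 4
image of x^4: (1/16)x^4 + 12x^3 - 6x^2 + 16x - 3
image of x^5: (1/32)x^5 + 15x^4 - 10x^3 + 40x^2 - 15x + 6
image of x^6: (1/64)x^6 + 18x^5 - 15x^4 + 80x^3 - 45x^2 + 36x - 5
the matrix is upper triangular; its diagonal is (1, 1/2, 1/4, 1/8, 1/16, 1/32, 1/64)
for a triangular matrix the eigenvalues are the diagonal entries, with algebraic multiplicity their repetition count

λ = 1/64 (multiplicity 1), λ = 1/32 (multiplicity 1), λ = 1/16 (multiplicity 1), λ = 1/8 (multiplicity 1), λ = 1/4 (multiplicity 1), λ = 1/2 (multiplicity 1), λ = 1 (multiplicity 1)


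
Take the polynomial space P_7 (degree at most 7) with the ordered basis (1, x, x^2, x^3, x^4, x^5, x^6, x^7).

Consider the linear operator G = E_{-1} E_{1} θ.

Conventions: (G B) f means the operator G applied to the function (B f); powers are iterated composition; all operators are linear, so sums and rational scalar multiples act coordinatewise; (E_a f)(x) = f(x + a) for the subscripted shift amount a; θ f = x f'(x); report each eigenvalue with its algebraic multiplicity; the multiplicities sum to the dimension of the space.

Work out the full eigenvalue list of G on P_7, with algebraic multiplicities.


image of 1: 0
image of x: x
image of x^2: 2x^2
image of x^3: 3x^3
image of x^4: 4x^4
image of x^5: 5x^5
image of x^6: 6x^6
image of x^7: 7x^7
the matrix is upper triangular; its diagonal is (0, 1, 2, 3, 4, 5, 6, 7)
for a triangular matrix the eigenvalues are the diagonal entries, with algebraic multiplicity their repetition count

λ = 0 (multiplicity 1), λ = 1 (multiplicity 1), λ = 2 (multiplicity 1), λ = 3 (multiplicity 1), λ = 4 (multiplicity 1), λ = 5 (multiplicity 1), λ = 6 (multiplicity 1), λ = 7 (multiplicity 1)


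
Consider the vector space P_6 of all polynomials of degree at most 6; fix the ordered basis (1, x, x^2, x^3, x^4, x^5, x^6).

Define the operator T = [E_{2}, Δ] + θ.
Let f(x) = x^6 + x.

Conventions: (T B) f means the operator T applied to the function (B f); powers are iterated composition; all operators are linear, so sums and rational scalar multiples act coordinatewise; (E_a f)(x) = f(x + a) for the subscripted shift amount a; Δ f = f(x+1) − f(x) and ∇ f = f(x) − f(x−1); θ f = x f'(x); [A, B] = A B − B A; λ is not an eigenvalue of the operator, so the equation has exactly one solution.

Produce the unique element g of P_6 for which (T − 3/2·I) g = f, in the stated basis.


write g with unknown coordinates in the stated basis and equate coefficients in (T − 3/2·I) g = f
solving from the highest basis element down gives g = (2/9)x^6 - 2x
check: T g = (4/3)x^6 - 2x
so T g − 3/2·g = x^6 + x = f ✓

the result is g(x) = (2/9)x^6 - 2x


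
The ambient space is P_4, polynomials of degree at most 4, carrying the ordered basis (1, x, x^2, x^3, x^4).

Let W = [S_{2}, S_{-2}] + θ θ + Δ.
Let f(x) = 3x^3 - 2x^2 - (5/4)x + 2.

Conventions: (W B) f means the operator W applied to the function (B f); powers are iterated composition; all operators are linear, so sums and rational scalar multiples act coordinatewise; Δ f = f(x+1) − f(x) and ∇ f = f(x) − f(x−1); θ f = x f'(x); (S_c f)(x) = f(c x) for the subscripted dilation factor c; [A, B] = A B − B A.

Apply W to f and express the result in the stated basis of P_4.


S_{-2} f = -24x^3 - 8x^2 + (5/2)x + 2
S_{2} S_{-2} f = -192x^3 - 32x^2 + 5x + 2
S_{2} f = 24x^3 - 8x^2 - (5/2)x + 2
S_{-2} S_{2} f = -192x^3 - 32x^2 + 5x + 2
[S_{2}, S_{-2}] f = 0
θ f = 9x^3 - 4x^2 - (5/4)x
θ θ f = 27x^3 - 8x^2 - (5/4)x
Δ f = 9x^2 + 5x - 1/4
([S_{2}, S_{-2}] + θ θ + Δ) f = 27x^3 + x^2 + (15/4)x - 1/4

the image equals g(x) = 27x^3 + x^2 + (15/4)x - 1/4


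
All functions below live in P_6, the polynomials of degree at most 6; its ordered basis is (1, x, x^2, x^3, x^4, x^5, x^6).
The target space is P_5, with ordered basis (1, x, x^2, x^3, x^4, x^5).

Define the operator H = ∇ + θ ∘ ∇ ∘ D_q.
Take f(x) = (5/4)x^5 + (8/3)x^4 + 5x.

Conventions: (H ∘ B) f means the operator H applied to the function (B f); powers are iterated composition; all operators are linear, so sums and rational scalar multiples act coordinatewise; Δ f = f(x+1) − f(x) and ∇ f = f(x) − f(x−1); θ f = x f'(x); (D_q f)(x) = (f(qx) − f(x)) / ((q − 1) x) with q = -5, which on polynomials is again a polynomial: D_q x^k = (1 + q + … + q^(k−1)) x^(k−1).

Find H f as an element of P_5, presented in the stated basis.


∇ f = (25/4)x^4 - (11/6)x^3 - (7/2)x^2 + (53/12)x + 43/12
D_q f = (2605/4)x^4 - (832/3)x^3 + 5
∇ D_q f = 2605x^3 - (9479/2)x^2 + 3437x - 11143/12
θ ∇ D_q f = 7815x^3 - 9479x^2 + 3437x
(∇ + θ ∘ ∇ ∘ D_q) f = (25/4)x^4 + (46879/6)x^3 - (18965/2)x^2 + (41297/12)x + 43/12

the image equals g(x) = (25/4)x^4 + (46879/6)x^3 - (18965/2)x^2 + (41297/12)x + 43/12


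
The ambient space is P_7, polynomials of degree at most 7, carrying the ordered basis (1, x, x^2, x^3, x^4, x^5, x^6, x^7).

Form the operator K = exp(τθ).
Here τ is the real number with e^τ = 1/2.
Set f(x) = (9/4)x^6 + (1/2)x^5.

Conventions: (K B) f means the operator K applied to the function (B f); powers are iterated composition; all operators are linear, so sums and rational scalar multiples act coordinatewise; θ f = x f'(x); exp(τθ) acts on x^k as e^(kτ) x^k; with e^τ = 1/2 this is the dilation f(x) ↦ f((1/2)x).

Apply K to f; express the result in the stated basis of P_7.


g(x) = (9/256)x^6 + (1/64)x^5

exp(τθ) x^k = e^(kτ) x^k; with e^τ = 1/2 this sends x^k to (1/2)^k x^k
x^5 ↦ 1/32 x^5
x^6 ↦ 1/64 x^6
applying this coordinatewise to f: exp(τθ) f = (9/256)x^6 + (1/64)x^5


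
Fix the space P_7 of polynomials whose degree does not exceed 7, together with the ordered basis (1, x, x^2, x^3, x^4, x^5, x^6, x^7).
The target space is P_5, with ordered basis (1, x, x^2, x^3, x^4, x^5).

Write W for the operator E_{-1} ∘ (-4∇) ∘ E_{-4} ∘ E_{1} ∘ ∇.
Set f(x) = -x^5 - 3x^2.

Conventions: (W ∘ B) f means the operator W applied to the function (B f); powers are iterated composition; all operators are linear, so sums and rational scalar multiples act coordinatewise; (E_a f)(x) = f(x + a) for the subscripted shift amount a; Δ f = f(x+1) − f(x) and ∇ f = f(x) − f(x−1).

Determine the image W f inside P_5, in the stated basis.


∇ f = -5x^4 + 10x^3 - 10x^2 - x + 2
E_{1} ∇ f = -5x^4 - 10x^3 - 10x^2 - 11x - 4
E_{-4} E_{1} ∇ f = -5x^4 + 70x^3 - 370x^2 + 869x - 760
∇ (E_{-4} ∘ E_{1} ∘ ∇) f = -20x^3 + 240x^2 - 970x + 1314
(-4∇) (E_{-4} ∘ E_{1} ∘ ∇) f = 80x^3 - 960x^2 + 3880x - 5256
E_{-1} (-4∇) (E_{-4} ∘ E_{1} ∘ ∇) f = 80x^3 - 1200x^2 + 6040x - 10176

the result is g(x) = 80x^3 - 1200x^2 + 6040x - 10176


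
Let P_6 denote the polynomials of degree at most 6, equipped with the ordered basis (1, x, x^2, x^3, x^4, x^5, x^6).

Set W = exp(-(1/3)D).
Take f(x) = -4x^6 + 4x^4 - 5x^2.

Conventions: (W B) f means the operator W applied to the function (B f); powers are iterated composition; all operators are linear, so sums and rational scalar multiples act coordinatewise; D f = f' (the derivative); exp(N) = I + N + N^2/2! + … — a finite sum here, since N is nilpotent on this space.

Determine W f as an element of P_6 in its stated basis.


order-1 term: 8x^5 - (16/3)x^3 + (10/3)x
order-2 term: -(20/3)x^4 + (8/3)x^2 - 5/9
order-3 term: (80/27)x^3 - (16/27)x
order-4 term: -(20/27)x^2 + 4/81
order-5 term: (8/81)x
order-6 term: -4/729
the series for exp(-(1/3)D) f terminates at order 6
exp(-(1/3)D) f = -4x^6 + 8x^5 - (8/3)x^4 - (64/27)x^3 - (83/27)x^2 + (230/81)x - 373/729

the image equals g(x) = -4x^6 + 8x^5 - (8/3)x^4 - (64/27)x^3 - (83/27)x^2 + (230/81)x - 373/729


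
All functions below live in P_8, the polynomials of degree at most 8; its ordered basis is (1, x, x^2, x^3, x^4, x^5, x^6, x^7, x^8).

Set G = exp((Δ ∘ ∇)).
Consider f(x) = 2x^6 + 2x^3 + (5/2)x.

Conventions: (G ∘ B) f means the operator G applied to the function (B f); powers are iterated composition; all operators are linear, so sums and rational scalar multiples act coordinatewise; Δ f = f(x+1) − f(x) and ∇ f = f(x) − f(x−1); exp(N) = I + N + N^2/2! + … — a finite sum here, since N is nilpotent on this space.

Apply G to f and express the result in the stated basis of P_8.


the result is g(x) = 2x^6 + 60x^4 + 2x^3 + 420x^2 + (29/2)x + 364

order-1 term: 60x^4 + 60x^2 + 12x + 4
order-2 term: 360x^2 + 120
order-3 term: 240
the series for exp((Δ ∘ ∇)) f terminates at order 3
exp((Δ ∘ ∇)) f = 2x^6 + 60x^4 + 2x^3 + 420x^2 + (29/2)x + 364


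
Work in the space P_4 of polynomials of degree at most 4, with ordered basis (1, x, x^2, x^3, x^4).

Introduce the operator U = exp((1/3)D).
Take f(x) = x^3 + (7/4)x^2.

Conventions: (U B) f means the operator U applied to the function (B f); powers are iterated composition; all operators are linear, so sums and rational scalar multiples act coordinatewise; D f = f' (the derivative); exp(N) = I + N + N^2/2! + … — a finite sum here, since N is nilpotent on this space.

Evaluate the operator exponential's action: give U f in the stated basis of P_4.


the image equals g(x) = x^3 + (11/4)x^2 + (3/2)x + 25/108

order-1 term: x^2 + (7/6)x
order-2 term: (1/3)x + 7/36
order-3 term: 1/27
the series for exp((1/3)D) f terminates at order 3
exp((1/3)D) f = x^3 + (11/4)x^2 + (3/2)x + 25/108


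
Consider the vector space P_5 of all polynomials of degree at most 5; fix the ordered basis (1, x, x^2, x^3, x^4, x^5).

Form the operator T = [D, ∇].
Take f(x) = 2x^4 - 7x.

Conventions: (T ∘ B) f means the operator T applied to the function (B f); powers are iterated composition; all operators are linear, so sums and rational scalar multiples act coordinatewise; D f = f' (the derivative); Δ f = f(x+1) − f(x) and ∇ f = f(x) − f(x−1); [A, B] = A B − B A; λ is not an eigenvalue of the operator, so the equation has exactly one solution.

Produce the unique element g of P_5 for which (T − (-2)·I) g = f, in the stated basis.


write g with unknown coordinates in the stated basis and equate coefficients in (T − (-2)·I) g = f
solving from the highest basis element down gives g = x^4 - (7/2)x
check: T g = 0
so T g − (-2)·g = 2x^4 - 7x = f ✓

the image equals g(x) = x^4 - (7/2)x


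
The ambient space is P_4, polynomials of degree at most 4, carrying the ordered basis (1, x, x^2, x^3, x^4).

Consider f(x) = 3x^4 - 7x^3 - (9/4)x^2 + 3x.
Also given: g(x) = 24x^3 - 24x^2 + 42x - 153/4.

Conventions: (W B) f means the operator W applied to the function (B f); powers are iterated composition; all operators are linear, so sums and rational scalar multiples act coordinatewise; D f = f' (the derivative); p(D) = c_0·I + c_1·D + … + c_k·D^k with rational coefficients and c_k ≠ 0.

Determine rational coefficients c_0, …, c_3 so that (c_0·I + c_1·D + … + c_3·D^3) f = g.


p(D) = 2·D + (1/2)·D^2 + D^3, i.e. c_0 = 0, c_1 = 2, c_2 = 1/2, c_3 = 1

D^0 f = 3x^4 - 7x^3 - (9/4)x^2 + 3x
D^1 f = 12x^3 - 21x^2 - (9/2)x + 3
D^2 f = 36x^2 - 42x - 9/2
D^3 f = 72x - 42
matching coefficients of g against c_0 f + c_1 Df + … from the top degree down determines the c_i
solution: c_0 = 0, c_1 = 2, c_2 = 1/2, c_3 = 1


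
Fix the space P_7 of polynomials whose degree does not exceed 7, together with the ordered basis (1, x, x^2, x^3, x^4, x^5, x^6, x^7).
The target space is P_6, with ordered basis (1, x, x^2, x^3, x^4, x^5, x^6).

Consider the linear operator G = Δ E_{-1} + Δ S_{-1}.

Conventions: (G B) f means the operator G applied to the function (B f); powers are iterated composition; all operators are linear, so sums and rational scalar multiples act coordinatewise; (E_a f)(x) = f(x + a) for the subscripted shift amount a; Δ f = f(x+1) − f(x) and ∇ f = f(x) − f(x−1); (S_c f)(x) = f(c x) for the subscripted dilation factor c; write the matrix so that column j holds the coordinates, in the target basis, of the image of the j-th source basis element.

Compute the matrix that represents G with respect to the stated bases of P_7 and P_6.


image of 1: 0
image of x: 0
image of x^2: 4x
image of x^3: -6x
image of x^4: 8x^3 + 8x
image of x^5: -20x^3 - 10x
image of x^6: 12x^5 + 40x^3 + 12x
image of x^7: -42x^5 - 70x^3 - 14x
each image's coordinates form column j of the matrix

the matrix is [[0, 0, 0, 0, 0, 0, 0, 0]; [0, 0, 4, -6, 8, -10, 12, -14]; [0, 0, 0, 0, 0, 0, 0, 0]; [0, 0, 0, 0, 8, -20, 40, -70]; [0, 0, 0, 0, 0, 0, 0, 0]; [0, 0, 0, 0, 0, 0, 12, -42]; [0, 0, 0, 0, 0, 0, 0, 0]] (rows listed top to bottom)


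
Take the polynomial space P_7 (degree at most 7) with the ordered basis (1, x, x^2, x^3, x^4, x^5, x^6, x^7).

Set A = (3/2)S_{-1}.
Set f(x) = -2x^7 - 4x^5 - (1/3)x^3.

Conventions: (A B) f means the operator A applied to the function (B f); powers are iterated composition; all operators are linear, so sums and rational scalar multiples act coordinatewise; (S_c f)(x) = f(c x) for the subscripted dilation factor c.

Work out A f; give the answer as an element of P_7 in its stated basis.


the result is g(x) = 3x^7 + 6x^5 + (1/2)x^3

S_{-1} f = 2x^7 + 4x^5 + (1/3)x^3
((3/2)S_{-1}) f = 3x^7 + 6x^5 + (1/2)x^3


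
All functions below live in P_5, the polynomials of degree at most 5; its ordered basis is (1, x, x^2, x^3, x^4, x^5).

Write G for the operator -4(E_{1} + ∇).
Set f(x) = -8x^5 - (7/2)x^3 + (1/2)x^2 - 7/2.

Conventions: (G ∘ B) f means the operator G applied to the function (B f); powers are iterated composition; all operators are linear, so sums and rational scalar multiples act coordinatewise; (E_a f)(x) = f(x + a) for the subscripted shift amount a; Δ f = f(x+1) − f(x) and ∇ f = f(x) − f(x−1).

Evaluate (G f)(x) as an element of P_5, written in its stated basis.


g(x) = 32x^5 + 320x^4 + 14x^3 + 722x^2 - 8x + 106

E_{1} f = -8x^5 - 40x^4 - (167/2)x^3 - 90x^2 - (99/2)x - 29/2
∇ f = -40x^4 + 80x^3 - (181/2)x^2 + (103/2)x - 12
(E_{1} + ∇) f = -8x^5 - 80x^4 - (7/2)x^3 - (361/2)x^2 + 2x - 53/2
(-4(E_{1} + ∇)) f = 32x^5 + 320x^4 + 14x^3 + 722x^2 - 8x + 106


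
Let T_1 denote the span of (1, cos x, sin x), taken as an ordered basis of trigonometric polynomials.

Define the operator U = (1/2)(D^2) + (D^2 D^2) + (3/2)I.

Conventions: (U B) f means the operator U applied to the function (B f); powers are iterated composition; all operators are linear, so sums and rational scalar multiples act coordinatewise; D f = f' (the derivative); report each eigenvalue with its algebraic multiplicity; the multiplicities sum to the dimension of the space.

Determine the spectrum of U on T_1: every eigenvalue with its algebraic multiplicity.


λ = 3/2 (multiplicity 1), λ = 2 (multiplicity 2)

image of 1: 3/2
image of cos x: 2cos x
image of sin x: 2sin x
the matrix is diagonal; its diagonal is (3/2, 2, 2)
for a triangular matrix the eigenvalues are the diagonal entries, with algebraic multiplicity their repetition count


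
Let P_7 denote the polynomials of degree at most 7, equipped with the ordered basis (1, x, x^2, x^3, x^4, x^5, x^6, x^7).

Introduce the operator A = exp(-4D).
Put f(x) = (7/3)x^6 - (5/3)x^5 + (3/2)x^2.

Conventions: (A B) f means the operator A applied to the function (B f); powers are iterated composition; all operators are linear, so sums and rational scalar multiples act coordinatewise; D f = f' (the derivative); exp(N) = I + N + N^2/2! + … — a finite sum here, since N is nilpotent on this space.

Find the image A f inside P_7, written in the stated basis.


order-1 term: -56x^5 + (100/3)x^4 - 12x
order-2 term: 560x^4 - (800/3)x^3 + 24
order-3 term: -(8960/3)x^3 + (3200/3)x^2
order-4 term: 8960x^2 - (6400/3)x
order-5 term: -14336x + 5120/3
order-6 term: 28672/3
the series for exp(-4D) f terminates at order 6
exp(-4D) f = (7/3)x^6 - (173/3)x^5 + (1780/3)x^4 - (9760/3)x^3 + (60169/6)x^2 - (49444/3)x + 11288

the image equals g(x) = (7/3)x^6 - (173/3)x^5 + (1780/3)x^4 - (9760/3)x^3 + (60169/6)x^2 - (49444/3)x + 11288


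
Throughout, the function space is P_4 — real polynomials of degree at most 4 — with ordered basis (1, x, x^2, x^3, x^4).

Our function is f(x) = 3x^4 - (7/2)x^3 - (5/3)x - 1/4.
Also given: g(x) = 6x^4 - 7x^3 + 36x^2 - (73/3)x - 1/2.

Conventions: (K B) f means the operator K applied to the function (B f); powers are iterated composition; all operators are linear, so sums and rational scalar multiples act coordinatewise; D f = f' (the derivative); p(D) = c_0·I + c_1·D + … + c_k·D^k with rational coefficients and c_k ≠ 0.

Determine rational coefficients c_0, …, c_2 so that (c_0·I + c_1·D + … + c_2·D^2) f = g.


D^0 f = 3x^4 - (7/2)x^3 - (5/3)x - 1/4
D^1 f = 12x^3 - (21/2)x^2 - 5/3
D^2 f = 36x^2 - 21x
matching coefficients of g against c_0 f + c_1 Df + … from the top degree down determines the c_i
solution: c_0 = 2, c_1 = 0, c_2 = 1

c_0 = 2, c_1 = 0, c_2 = 1


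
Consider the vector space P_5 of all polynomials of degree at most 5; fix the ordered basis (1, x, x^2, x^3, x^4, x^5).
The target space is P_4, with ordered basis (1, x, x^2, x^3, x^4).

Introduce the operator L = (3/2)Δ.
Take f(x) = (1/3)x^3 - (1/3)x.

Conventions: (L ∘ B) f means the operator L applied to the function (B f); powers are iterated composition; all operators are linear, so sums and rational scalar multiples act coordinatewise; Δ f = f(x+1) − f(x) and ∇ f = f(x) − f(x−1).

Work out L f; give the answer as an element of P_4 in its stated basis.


g(x) = (3/2)x^2 + (3/2)x

Δ f = x^2 + x
((3/2)Δ) f = (3/2)x^2 + (3/2)x
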